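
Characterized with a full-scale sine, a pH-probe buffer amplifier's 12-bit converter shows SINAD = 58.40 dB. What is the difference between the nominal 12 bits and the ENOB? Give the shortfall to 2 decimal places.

N_eff = (58.40 − 1.76)/6.02 = 9.4086 bits.
Lost resolution: 12 − 9.4086 = 2.5914 bits.

2.59 bits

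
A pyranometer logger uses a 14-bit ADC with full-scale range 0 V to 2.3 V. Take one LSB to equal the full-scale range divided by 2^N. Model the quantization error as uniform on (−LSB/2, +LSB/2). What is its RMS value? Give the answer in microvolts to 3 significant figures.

40.5 µV

Range is 2.3 V.
Step size = 2.3/16384 V = 140.38 µV.
σ_q = LSB/√12 = 140.38 µV/3.4641 = 40.5 µV.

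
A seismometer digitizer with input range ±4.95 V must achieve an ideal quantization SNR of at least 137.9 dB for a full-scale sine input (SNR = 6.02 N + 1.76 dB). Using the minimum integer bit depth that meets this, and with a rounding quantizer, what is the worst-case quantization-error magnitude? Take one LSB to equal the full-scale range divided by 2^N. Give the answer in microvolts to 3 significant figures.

0.590 µV

Range = 4.95 − (-4.95) = 9.9 V.
N ≥ (137.9 − 1.76)/6.02 = 22.615 → N_min = 23.
One LSB is 9.9 V / 8388608 = 1.1802 µV.
Half an LSB is 0.590 µV.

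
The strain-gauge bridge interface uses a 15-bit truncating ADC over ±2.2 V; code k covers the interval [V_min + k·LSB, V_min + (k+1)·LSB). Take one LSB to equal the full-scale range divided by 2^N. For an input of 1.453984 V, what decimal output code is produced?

27212

Span: 2.2 V − (-2.2 V) = 4.4 V. LSB = 4.4 V / 2^15 ≈ 134.3 µV.
code = ⌊(V_in − V_min)/LSB⌋ = ⌊(V_in − V_min) × 2^15 / range⌋
     = ⌊(1.453984 − (-2.2)) × 32768 / 4.4⌋ = ⌊3.653984 × 32768/4.4⌋
     = ⌊27212.215⌋ = 27212.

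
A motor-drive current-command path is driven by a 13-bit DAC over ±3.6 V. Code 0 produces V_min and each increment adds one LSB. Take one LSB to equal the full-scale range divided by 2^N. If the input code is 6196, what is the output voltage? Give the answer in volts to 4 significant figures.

Full-scale range = 3.6 V − (-3.6 V) = 7.2 V. LSB = 7.2 V / 2^13.
V_out = V_min + code × LSB = -3.6 V + 6196 × 7.2 V / 8192
      = -3.6 + 5.44570 = 1.84570 V.

1.846 V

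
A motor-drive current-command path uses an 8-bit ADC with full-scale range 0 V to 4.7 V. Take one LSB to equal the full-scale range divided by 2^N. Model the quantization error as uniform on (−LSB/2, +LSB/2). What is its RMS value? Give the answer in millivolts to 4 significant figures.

5.300 mV

Range is 4.7 V.
LSB = 4.7 V ÷ 2^8 = 4.7/256 V = 18.3594 mV.
RMS of a uniform error over width LSB is LSB/√12 = 5.300 mV.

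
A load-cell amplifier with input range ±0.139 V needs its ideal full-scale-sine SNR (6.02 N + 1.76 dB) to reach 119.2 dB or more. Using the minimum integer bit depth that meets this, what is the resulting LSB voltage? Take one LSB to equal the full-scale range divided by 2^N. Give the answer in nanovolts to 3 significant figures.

265 nV

Full-scale range = 0.139 V − (-0.139 V) = 0.278 V.
N ≥ (119.2 − 1.76)/6.02 = 19.508 → N_min = 20.
LSB = 0.278 V ÷ 2^20 = 0.278/1048576 V = 265 nV.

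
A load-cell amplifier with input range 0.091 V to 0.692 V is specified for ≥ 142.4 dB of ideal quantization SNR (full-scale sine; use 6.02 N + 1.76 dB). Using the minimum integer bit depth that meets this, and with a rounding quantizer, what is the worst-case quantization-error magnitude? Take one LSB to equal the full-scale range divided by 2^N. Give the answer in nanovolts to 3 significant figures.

Full-scale range = 0.692 V − (0.091 V) = 0.601 V.
Required N = ⌈(142.4 − 1.76)/6.02⌉ = ⌈23.362⌉ = 24.
LSB = 0.601 V ÷ 2^24 = 0.601/16777216 V = 35.822 nV.
Half an LSB is 17.9 nV.

17.9 nV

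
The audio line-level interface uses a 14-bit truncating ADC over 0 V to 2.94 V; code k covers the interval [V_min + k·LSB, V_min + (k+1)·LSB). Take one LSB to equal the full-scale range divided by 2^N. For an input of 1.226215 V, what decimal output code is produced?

6833

Range is 2.94 V. LSB = 2.94 V / 2^14 ≈ 179.4 µV.
code = ⌊(V_in − V_min)/LSB⌋ = ⌊(V_in − V_min) × 2^14 / range⌋
     = ⌊(1.226215 − (0)) × 16384 / 2.94⌋ = ⌊1.226215 × 16384/2.94⌋
     = ⌊6833.438⌋ = 6833.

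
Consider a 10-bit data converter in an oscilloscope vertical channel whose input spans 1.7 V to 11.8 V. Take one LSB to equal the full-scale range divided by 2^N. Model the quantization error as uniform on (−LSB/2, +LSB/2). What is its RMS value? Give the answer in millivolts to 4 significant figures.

Full-scale range = 11.8 V − (1.7 V) = 10.1 V.
LSB = 10.1 V ÷ 2^10 = 10.1/1024 V = 9.86328 mV.
σ_q = LSB/√12 = 9.86328 mV/3.4641 = 2.847 mV.

2.847 mV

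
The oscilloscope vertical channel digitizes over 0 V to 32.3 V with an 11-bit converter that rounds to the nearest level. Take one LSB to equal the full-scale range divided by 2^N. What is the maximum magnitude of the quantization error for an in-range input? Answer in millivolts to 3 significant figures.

7.89 mV

V_FS = 32.3 V.
Step size = 32.3/2048 V = 15.771 mV.
Worst-case error for round-to-nearest is half an LSB: 7.89 mV.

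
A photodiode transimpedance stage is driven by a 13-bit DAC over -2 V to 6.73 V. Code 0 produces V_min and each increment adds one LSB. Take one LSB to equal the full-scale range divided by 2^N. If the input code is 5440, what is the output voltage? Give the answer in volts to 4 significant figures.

Span: 6.73 V − (-2 V) = 8.73 V. LSB = 8.73 V / 2^13.
V_out = -2 + 5440 × (8.73/8192) V
      = -2 V + 5.79727 V = 3.79727 V.

3.797 V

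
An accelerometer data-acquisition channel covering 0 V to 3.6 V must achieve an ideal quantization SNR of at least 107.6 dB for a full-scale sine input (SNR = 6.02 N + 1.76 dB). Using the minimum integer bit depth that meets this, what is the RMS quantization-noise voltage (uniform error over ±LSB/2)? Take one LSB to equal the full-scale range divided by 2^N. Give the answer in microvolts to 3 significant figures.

Full-scale range = 3.6 V.
N ≥ (107.6 − 1.76)/6.02 = 17.581 → N_min = 18.
LSB = 3.6 V ÷ 2^18 = 3.6/262144 V = 13.733 µV.
RMS noise = LSB/√12 = 3.96 µV.

3.96 µV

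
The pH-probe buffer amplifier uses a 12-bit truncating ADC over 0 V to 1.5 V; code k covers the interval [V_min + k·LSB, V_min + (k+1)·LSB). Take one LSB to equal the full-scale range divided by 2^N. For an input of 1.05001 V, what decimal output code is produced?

Full-scale range = 1.5 V. LSB = 1.5 V / 2^12 ≈ 366.2 µV.
(V_in − V_min) × 2^12/range = (1.05001 − (0)) × 4096/1.5 = 2867.227.
Floor → code = 2867.

2867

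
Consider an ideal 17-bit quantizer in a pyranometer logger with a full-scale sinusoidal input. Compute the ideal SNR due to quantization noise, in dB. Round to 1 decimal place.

For an ideal N-bit converter with full-scale sine input, SNR = 6.02 N + 1.76 dB. SNR = 6.02 × 17 + 1.76 = 102.34 + 1.76 = 104.10 dB.

104.1 dB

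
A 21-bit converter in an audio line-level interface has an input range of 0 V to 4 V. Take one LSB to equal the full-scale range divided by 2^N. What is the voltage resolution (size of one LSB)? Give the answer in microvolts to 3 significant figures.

V_FS = 4 V.
There are 2^21 = 2097152 steps.
LSB = 4 V ÷ 2^21 = 4/2097152 V = 1.91 µV.

1.91 µV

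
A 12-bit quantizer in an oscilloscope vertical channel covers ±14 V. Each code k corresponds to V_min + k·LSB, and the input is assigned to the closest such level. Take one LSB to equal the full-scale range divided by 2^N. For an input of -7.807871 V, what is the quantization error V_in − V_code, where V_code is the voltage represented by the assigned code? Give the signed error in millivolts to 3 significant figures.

−1.23 mV

Range = 14 − (-14) = 28 V. LSB = 28 V / 2^12 ≈ 6.836 mV.
(V_in − V_min)/LSB = (-7.807871 − (-14)) × 4096/28 = 905.8200 → nearest code k = 906.
Reconstructed level: -14 + 906 × 28/4096 V = -7.806640625 V.
e = -7.807871 − (-7.806640625) = −1.23 mV.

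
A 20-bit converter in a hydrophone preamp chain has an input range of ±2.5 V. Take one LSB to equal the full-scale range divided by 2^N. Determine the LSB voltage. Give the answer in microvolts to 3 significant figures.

4.77 µV

The full-scale span is 2.5 − (-2.5) = 5 V.
Number of codes = 2^20 = 1048576.
One LSB is 5 V / 1048576 = 4.77 µV.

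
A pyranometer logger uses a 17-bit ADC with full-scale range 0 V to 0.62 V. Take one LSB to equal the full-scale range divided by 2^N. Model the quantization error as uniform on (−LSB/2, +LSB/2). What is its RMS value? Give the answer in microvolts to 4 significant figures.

Span = 0.62 V.
LSB = 0.62 V / 2^17 = 4.73022 µV.
σ_q = LSB/√12 = 4.73022 µV/3.4641 = 1.365 µV.

1.365 µV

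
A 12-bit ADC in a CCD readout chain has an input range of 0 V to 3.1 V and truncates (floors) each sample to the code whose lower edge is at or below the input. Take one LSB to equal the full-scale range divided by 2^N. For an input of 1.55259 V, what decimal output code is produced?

2051

Span = 3.1 V. LSB = 3.1 V / 2^12 ≈ 0.7568 mV.
V_in − V_min = 1.55259 − (0) = 1.55259 V.
Divide by LSB: 1.55259 × 4096/3.1 = 2051.4221.
Truncating gives code 2051.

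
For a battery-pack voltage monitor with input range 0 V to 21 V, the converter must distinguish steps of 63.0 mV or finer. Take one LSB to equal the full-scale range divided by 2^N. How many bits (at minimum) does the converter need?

Span = 21 V.
Need 2^N ≥ 21 V / 63.0 mV = 333.3 → N_min = 9.

9 bits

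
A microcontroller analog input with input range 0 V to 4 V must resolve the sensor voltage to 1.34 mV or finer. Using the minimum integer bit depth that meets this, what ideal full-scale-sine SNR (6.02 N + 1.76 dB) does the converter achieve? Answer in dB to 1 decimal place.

Range is 4 V.
Levels needed ≥ 4/1.34 mV = 2985. 2^12 = 4096 suffices, so N_min = 12.
6.02(12) + 1.76 = 74.00 dB.

74.0 dB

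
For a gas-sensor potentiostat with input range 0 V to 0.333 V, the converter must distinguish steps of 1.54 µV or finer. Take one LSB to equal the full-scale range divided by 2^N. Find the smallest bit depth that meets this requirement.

V_FS = 0.333 V.
Need 2^N ≥ 0.333 V / 1.54 µV = 216200 → N_min = 18.

18 bits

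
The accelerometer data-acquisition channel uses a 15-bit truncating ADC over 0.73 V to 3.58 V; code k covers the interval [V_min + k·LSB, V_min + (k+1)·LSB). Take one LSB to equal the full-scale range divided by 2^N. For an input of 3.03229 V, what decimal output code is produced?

The full-scale span is 3.58 − (0.73) = 2.85 V. LSB = 2.85 V / 2^15 ≈ 86.98 µV.
code = ⌊(V_in − V_min)/LSB⌋ = ⌊(V_in − V_min) × 2^15 / range⌋
     = ⌊(3.03229 − (0.73)) × 32768 / 2.85⌋ = ⌊2.30229 × 32768/2.85⌋
     = ⌊26470.680⌋ = 26470.

26470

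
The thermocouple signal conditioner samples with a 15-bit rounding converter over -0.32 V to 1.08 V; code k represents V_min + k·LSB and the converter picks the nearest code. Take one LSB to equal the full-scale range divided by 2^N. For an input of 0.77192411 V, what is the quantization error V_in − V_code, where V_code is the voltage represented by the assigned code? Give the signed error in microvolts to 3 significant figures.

+11.3 µV

Span: 1.08 V − (-0.32 V) = 1.4 V. LSB = 1.4 V / 2^15 ≈ 42.72 µV.
(0.77192411 − (-0.32)) / LSB = 1.09192411 × 32768/1.4 = 25557.2637. Nearest integer: k = 25557.
V_code = V_min + k × range/2^15 = -0.32 + 25557 × 1.4/32768 = 0.77191284180 V.
V_in − V_code = 0.77192411 − (0.77191284180) = +11.3 µV.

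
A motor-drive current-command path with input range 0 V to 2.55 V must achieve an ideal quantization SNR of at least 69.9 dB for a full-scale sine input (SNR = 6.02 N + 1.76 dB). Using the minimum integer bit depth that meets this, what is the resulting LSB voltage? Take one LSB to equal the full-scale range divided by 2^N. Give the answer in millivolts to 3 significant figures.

0.623 mV

Span = 2.55 V.
Required N = ⌈(69.9 − 1.76)/6.02⌉ = ⌈11.319⌉ = 12.
One LSB is 2.55 V / 4096 = 0.623 mV.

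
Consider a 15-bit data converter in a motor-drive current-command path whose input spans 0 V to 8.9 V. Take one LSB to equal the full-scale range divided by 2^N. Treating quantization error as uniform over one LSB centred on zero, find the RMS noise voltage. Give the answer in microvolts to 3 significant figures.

Full-scale range = 8.9 V.
Step size = 8.9/32768 V = 271.61 µV.
For a uniform distribution on [−LSB/2, +LSB/2], V_rms = LSB/√12 = 271.61 µV/3.4641 = 78.4 µV.

78.4 µV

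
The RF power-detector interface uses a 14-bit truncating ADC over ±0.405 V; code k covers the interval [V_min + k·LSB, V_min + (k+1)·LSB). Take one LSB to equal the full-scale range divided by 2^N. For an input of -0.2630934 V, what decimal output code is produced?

2870

Range = 0.405 − (-0.405) = 0.81 V. LSB = 0.81 V / 2^14 ≈ 49.44 µV.
V_in − V_min = -0.2630934 − (-0.405) = 0.1419066 V.
Divide by LSB: 0.1419066 × 16384/0.81 = 2870.3676.
Truncating gives code 2870.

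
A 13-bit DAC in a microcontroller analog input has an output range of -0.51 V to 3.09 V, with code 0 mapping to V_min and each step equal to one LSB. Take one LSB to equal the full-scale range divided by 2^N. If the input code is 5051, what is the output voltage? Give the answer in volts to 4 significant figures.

Full-scale range = 3.09 V − (-0.51 V) = 3.6 V. LSB = 3.6 V / 2^13.
Output = V_min + (5051/8192) × range = -0.51 + 0.616577 × 3.6 V
      = -0.51 + 2.21968 = 1.70968 V.

1.710 V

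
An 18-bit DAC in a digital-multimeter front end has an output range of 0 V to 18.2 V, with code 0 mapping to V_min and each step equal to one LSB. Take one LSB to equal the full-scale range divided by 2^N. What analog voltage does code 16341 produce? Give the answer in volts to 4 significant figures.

1.135 V

Full-scale range = 18.2 V. LSB = 18.2 V / 2^18.
V_out = V_min + code × LSB = 0 V + 16341 × 18.2 V / 262144
      = 0 V + 1.13451 V = 1.13451 V.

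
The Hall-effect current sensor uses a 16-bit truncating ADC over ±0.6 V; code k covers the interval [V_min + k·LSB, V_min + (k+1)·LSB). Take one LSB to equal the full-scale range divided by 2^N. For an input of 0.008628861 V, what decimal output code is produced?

33239

Full-scale range = 0.6 V − (-0.6 V) = 1.2 V. LSB = 1.2 V / 2^16 ≈ 18.31 µV.
V_in − V_min = 0.008628861 − (-0.6) = 0.608628861 V.
Divide by LSB: 0.608628861 × 65536/1.2 = 33239.2509.
Truncating gives code 33239.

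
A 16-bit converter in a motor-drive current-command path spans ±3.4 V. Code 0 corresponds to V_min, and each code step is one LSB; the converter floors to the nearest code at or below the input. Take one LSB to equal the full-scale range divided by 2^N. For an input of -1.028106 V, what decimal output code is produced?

Full-scale range = 3.4 V − (-3.4 V) = 6.8 V. LSB = 6.8 V / 2^16 ≈ 103.8 µV.
(V_in − V_min) × 2^16/range = (-1.028106 − (-3.4)) × 65536/6.8 = 22859.477.
Floor → code = 22859.

22859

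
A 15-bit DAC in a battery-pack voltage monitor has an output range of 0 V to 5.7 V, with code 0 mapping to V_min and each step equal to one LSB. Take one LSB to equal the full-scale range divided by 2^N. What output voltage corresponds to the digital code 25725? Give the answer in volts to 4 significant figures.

Span = 5.7 V. LSB = 5.7 V / 2^15.
Output = V_min + (25725/32768) × range = 0 + 0.785065 × 5.7 V
      = 0 V + 4.47487 V = 4.47487 V.

4.475 V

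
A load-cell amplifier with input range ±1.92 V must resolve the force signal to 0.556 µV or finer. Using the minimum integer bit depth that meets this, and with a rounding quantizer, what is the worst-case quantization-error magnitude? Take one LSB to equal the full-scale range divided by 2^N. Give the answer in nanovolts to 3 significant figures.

229 nV

Span: 1.92 V − (-1.92 V) = 3.84 V.
3.84 V / 0.556 µV = 6.906e6. Since 2^22 = 4194304 and 2^23 = 8388608, N = 23.
LSB = 3.84 V / 2^23 = 457.76 nV.
Max error for round-to-nearest is LSB/2 = 229 nV.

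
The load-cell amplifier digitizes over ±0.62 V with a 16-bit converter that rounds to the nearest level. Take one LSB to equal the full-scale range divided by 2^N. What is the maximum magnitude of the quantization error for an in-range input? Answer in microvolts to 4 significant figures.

Range = 0.62 − (-0.62) = 1.24 V.
LSB = 1.24 V / 2^16 = 18.9209 µV.
Worst-case error for round-to-nearest is half an LSB: 9.460 µV.

9.460 µV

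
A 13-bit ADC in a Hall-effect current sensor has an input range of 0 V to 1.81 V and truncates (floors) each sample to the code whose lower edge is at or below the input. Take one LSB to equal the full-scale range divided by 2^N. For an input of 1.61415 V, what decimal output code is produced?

7305

Full-scale range = 1.81 V. LSB = 1.81 V / 2^13 ≈ 220.9 µV.
(V_in − V_min) × 2^13/range = (1.61415 − (0)) × 8192/1.81 = 7305.589.
Floor → code = 7305.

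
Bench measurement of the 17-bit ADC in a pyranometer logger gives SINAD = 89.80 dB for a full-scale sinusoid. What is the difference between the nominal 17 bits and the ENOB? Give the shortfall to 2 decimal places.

2.38 bits

N_eff = (89.80 − 1.76)/6.02 = 14.6246 bits.
17 − 14.6246 = 2.38 bits below nominal.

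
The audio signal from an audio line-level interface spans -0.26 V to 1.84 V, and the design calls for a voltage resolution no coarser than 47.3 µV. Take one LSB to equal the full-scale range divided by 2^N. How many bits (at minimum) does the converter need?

Range = 1.84 − (-0.26) = 2.1 V.
Need 2^N ≥ 2.1 V / 47.3 µV = 44400 → N_min = 16.

16 bits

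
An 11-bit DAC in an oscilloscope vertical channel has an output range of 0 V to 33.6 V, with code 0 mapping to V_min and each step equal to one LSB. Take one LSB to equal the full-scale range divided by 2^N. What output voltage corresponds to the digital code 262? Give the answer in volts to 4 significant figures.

Full-scale range = 33.6 V. LSB = 33.6 V / 2^11.
V_out = 0 + 262 × (33.6/2048) V
      = 0 + 4.29844 = 4.29844 V.

4.298 V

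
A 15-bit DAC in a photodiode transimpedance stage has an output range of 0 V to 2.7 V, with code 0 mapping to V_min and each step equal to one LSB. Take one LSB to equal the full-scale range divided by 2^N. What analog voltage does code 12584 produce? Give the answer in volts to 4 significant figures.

Range is 2.7 V. LSB = 2.7 V / 2^15.
V_out = 0 + 12584 × (2.7/32768) V
      = 0 V + 1.03689 V = 1.03689 V.

1.037 V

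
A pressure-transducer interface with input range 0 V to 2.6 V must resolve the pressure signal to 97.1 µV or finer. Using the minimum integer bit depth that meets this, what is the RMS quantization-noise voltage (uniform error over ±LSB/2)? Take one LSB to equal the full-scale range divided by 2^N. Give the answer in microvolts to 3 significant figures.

Span = 2.6 V.
2.6 V / 97.1 µV = 26780. Since 2^14 = 16384 and 2^15 = 32768, N = 15.
LSB = 2.6 V / 2^15 = 79.346 µV.
RMS noise = LSB/√12 = 22.9 µV.

22.9 µV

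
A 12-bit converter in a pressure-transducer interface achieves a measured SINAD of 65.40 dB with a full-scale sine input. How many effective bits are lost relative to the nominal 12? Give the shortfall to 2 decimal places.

1.43 bits

N_eff = (65.40 − 1.76)/6.02 = 10.5714 bits.
12 − 10.5714 = 1.43 bits below nominal.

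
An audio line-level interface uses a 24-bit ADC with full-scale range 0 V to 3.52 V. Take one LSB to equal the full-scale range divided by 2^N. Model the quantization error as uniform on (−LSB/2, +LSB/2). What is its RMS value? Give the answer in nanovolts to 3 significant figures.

60.6 nV

Span = 3.52 V.
One LSB is 3.52 V / 16777216 = 209.81 nV.
RMS of a uniform error over width LSB is LSB/√12 = 60.6 nV.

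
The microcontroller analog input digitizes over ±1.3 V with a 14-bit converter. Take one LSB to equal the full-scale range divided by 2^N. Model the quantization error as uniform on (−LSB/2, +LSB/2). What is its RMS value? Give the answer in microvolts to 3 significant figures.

Full-scale range = 1.3 V − (-1.3 V) = 2.6 V.
Step size = 2.6/16384 V = 158.69 µV.
σ_q = LSB/√12 = 158.69 µV/3.4641 = 45.8 µV.

45.8 µV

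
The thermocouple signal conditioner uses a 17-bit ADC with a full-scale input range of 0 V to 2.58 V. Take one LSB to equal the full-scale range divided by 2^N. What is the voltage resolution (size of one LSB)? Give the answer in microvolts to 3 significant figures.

Range is 2.58 V.
There are 2^17 = 131072 steps.
One LSB is 2.58 V / 131072 = 19.7 µV.

19.7 µV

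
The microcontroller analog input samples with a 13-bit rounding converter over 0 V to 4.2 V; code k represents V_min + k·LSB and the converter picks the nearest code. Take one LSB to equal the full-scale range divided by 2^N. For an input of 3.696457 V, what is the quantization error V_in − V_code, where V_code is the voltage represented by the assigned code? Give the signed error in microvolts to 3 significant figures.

−76.2 µV

Span = 4.2 V. LSB = 4.2 V / 2^13 ≈ 0.5127 mV.
Position in LSBs: (3.696457 − (0)) × 8192/4.2 = 7209.8514; rounding gives k = 7210.
V_code = 0 + (7210/8192) × 4.2 = 3.696533203 V.
e = 3.696457 − (3.696533203) = −76.2 µV.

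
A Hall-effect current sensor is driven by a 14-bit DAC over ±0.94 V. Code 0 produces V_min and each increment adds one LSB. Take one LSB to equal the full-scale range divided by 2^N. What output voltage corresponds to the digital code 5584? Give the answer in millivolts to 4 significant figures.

-299.3 mV

Full-scale range = 0.94 V − (-0.94 V) = 1.88 V. LSB = 1.88 V / 2^14.
V_out = V_min + code × LSB = -0.94 V + 5584 × 1.88 V / 16384
      = -0.94 V + 0.640742 V = -0.299258 V.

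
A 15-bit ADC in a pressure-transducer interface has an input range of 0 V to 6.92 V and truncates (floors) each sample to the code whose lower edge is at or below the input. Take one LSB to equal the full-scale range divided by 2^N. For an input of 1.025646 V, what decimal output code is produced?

4856

Range is 6.92 V. LSB = 6.92 V / 2^15 ≈ 211.2 µV.
V_in − V_min = 1.025646 − (0) = 1.025646 V.
Divide by LSB: 1.025646 × 32768/6.92 = 4856.7006.
Truncating gives code 4856.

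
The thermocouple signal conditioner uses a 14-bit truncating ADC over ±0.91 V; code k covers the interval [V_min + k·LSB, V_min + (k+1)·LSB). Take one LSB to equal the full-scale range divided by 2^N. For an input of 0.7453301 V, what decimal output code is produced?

Range = 0.91 − (-0.91) = 1.82 V. LSB = 1.82 V / 2^14 ≈ 111.1 µV.
code = ⌊(V_in − V_min)/LSB⌋ = ⌊(V_in − V_min) × 2^14 / range⌋
     = ⌊(0.7453301 − (-0.91)) × 16384 / 1.82⌋ = ⌊1.6553301 × 16384/1.82⌋
     = ⌊14901.609⌋ = 14901.

14901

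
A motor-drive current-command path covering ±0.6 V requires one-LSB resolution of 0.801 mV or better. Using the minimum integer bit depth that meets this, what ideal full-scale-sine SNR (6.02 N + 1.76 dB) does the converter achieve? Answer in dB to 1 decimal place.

68.0 dB

Span: 0.6 V − (-0.6 V) = 1.2 V.
Required number of levels: 1.2/0.801 mV = 1498.1; smallest N with 2^N ≥ that is 11.
Ideal SNR at N = 11: 6.02·11 + 1.76 = 68.0 dB.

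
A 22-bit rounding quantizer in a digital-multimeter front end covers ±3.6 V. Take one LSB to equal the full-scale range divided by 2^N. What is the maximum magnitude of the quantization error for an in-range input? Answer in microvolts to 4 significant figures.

0.8583 µV

The full-scale span is 3.6 − (-3.6) = 7.2 V.
Step size = 7.2/4194304 V = 1.71661 µV.
A rounding quantizer has |error| ≤ LSB/2 = 0.8583 µV.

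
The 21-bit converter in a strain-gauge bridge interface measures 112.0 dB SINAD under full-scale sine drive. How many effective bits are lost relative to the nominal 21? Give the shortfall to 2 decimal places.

2.69 bits

Effective bits = (112.0 − 1.76)/6.02 = 18.3123.
Lost resolution: 21 − 18.3123 = 2.6877 bits.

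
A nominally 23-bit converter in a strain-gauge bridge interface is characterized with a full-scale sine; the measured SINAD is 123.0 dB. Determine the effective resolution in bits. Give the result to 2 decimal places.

20.14 bits

ENOB = (SINAD − 1.76) / 6.02 = (123.0 − 1.76) / 6.02 = 121.24 / 6.02 = 20.1395.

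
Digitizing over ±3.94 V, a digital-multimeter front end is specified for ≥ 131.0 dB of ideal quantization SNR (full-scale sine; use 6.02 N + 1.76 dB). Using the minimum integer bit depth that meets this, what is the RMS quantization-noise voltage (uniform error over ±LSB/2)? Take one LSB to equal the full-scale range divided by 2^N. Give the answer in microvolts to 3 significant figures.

0.542 µV

Span: 3.94 V − (-3.94 V) = 7.88 V.
Required N = ⌈(131.0 − 1.76)/6.02⌉ = ⌈21.468⌉ = 22.
Step size = 7.88/4194304 V = 1.8787 µV.
V_rms = LSB/√12 = 0.542 µV.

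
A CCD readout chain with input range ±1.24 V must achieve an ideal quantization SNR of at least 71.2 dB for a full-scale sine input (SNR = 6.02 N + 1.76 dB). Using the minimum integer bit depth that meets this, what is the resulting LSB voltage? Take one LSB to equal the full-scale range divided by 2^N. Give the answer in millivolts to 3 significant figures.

Range = 1.24 − (-1.24) = 2.48 V.
Required N = ⌈(71.2 − 1.76)/6.02⌉ = ⌈11.535⌉ = 12.
One LSB is 2.48 V / 4096 = 0.605 mV.

0.605 mV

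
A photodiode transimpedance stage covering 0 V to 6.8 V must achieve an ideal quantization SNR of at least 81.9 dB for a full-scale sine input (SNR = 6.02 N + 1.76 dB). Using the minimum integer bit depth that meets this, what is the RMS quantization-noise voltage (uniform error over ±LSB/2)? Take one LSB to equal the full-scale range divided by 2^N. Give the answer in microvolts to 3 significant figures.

V_FS = 6.8 V.
Required N = ⌈(81.9 − 1.76)/6.02⌉ = ⌈13.312⌉ = 14.
Step size = 6.8/16384 V = 415.04 µV.
σ_q = LSB/√12 = 415.04 µV/3.4641 = 120 µV.

120 µV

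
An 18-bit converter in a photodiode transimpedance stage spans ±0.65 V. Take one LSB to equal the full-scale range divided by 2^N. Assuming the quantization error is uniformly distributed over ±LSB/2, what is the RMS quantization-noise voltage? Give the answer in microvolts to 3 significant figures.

1.43 µV

Full-scale range = 0.65 V − (-0.65 V) = 1.3 V.
Step size = 1.3/262144 V = 4.9591 µV.
V_rms = LSB/√12 = 4.9591 µV / √12 = 1.43 µV.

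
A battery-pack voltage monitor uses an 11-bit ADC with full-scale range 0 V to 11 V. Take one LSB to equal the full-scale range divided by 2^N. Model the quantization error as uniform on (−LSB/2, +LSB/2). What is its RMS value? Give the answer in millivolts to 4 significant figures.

Range is 11 V.
LSB = 11 V ÷ 2^11 = 11/2048 V = 5.37109 mV.
RMS of a uniform error over width LSB is LSB/√12 = 1.551 mV.

1.551 mV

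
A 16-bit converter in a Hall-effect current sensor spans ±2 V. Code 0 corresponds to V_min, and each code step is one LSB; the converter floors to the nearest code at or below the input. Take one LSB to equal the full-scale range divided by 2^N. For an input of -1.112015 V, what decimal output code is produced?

The full-scale span is 2 − (-2) = 4 V. LSB = 4 V / 2^16 ≈ 61.04 µV.
code = ⌊(V_in − V_min)/LSB⌋ = ⌊(V_in − V_min) × 2^16 / range⌋
     = ⌊(-1.112015 − (-2)) × 65536 / 4⌋ = ⌊0.887985 × 65536/4⌋
     = ⌊14548.746⌋ = 14548.

14548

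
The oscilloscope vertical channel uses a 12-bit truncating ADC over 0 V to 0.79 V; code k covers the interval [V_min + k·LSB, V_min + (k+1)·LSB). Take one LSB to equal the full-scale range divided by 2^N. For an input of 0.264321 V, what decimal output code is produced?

1370

Span = 0.79 V. LSB = 0.79 V / 2^12 ≈ 192.9 µV.
V_in − V_min = 0.264321 − (0) = 0.264321 V.
Divide by LSB: 0.264321 × 4096/0.79 = 1370.4542.
Truncating gives code 1370.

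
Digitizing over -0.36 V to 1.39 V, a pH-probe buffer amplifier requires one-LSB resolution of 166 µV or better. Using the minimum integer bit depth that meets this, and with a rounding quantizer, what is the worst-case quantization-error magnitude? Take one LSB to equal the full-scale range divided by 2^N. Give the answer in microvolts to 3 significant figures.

Range = 1.39 − (-0.36) = 1.75 V.
Levels needed ≥ 1.75/166 µV = 10540. 2^14 = 16384 suffices, so N_min = 14.
Step size = 1.75/16384 V = 106.81 µV.
Half an LSB is 53.4 µV.

53.4 µV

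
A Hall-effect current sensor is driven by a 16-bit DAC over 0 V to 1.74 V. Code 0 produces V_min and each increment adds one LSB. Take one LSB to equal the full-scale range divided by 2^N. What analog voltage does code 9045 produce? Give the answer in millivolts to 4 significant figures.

Range is 1.74 V. LSB = 1.74 V / 2^16.
V_out = V_min + code × LSB = 0 V + 9045 × 1.74 V / 65536
      = 0 + 0.240147 = 0.240147 V.

240.1 mV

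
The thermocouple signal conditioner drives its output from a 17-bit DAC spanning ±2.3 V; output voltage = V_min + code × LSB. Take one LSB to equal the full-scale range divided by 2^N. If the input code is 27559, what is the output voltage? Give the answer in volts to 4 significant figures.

The full-scale span is 2.3 − (-2.3) = 4.6 V. LSB = 4.6 V / 2^17.
V_out = -2.3 + 27559 × (4.6/131072) V
      = -2.3 + 0.967189 = -1.33281 V.

-1.333 V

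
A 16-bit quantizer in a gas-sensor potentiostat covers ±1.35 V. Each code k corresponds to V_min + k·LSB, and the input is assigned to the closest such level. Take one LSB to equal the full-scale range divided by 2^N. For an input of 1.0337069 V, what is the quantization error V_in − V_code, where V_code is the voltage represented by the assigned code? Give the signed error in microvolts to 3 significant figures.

−10.4 µV

Range = 1.35 − (-1.35) = 2.7 V. LSB = 2.7 V / 2^16 ≈ 41.20 µV.
Position in LSBs: (1.0337069 − (-1.35)) × 65536/2.7 = 57858.7464; rounding gives k = 57859.
V_code = V_min + k × range/2^16 = -1.35 + 57859 × 2.7/65536 = 1.0337173462 V.
V_in − V_code = 1.0337069 − (1.0337173462) = −10.4 µV.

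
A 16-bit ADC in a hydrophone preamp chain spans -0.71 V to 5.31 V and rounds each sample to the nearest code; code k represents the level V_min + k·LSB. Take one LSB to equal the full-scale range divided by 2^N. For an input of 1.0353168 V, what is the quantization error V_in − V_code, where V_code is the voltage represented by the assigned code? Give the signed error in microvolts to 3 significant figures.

+16.5 µV

Span: 5.31 V − (-0.71 V) = 6.02 V. LSB = 6.02 V / 2^16 ≈ 91.86 µV.
Position in LSBs: (1.0353168 − (-0.71)) × 65536/6.02 = 19000.1797; rounding gives k = 19000.
Reconstructed level: -0.71 + 19000 × 6.02/65536 V = 1.0353002930 V.
e = 1.0353168 − (1.0353002930) = +16.5 µV.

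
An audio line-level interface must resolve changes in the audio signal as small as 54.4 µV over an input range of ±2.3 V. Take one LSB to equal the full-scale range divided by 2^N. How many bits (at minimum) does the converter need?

17 bits

Span: 2.3 V − (-2.3 V) = 4.6 V.
4.6 V / 54.4 µV = 84560. Since 2^16 = 65536 and 2^17 = 131072, N = 17.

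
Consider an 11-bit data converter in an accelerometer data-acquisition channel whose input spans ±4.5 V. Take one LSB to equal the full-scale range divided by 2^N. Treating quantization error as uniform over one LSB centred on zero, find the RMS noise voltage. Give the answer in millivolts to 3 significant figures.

Full-scale range = 4.5 V − (-4.5 V) = 9 V.
LSB = 9 V ÷ 2^11 = 9/2048 V = 4.3945 mV.
V_rms = LSB/√12 = 4.3945 mV / √12 = 1.27 mV.

1.27 mV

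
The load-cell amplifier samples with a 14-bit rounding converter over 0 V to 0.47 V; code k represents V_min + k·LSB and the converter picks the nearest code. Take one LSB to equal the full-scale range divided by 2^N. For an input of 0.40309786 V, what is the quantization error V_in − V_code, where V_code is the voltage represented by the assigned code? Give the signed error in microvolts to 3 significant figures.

−5.17 µV

Span = 0.47 V. LSB = 0.47 V / 2^14 ≈ 28.69 µV.
(V_in − V_min)/LSB = (0.40309786 − (0)) × 16384/0.47 = 14051.8199 → nearest code k = 14052.
V_code = 0 + (14052/16384) × 0.47 = 0.40310302734 V.
e = 0.40309786 − (0.40310302734) = −5.17 µV.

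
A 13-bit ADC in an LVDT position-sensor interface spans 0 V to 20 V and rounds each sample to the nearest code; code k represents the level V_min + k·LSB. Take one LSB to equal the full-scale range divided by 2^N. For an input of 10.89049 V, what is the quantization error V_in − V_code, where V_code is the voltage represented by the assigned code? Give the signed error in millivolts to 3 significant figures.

V_FS = 20 V. LSB = 20 V / 2^13 ≈ 2.441 mV.
(10.89049 − (0)) / LSB = 10.89049 × 8192/20 = 4460.7447. Nearest integer: k = 4461.
V_code = V_min + k × range/2^13 = 0 + 4461 × 20/8192 = 10.89111328 V.
Error = V_in − V_code = 10.89049 − (10.89111328) = −0.623 mV.

−0.623 mV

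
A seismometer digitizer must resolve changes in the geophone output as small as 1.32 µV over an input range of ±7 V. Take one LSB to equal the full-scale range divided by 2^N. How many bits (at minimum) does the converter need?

24 bits

Full-scale range = 7 V − (-7 V) = 14 V.
Levels needed ≥ 14/1.32 µV = 1.061e7. 2^24 = 16777216 suffices, so N_min = 24.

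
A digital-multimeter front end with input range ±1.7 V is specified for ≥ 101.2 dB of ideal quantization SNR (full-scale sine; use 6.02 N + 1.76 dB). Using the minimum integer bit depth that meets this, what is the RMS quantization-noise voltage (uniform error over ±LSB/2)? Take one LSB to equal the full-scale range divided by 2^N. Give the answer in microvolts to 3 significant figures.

Range = 1.7 − (-1.7) = 3.4 V.
Required N = ⌈(101.2 − 1.76)/6.02⌉ = ⌈16.518⌉ = 17.
LSB = 3.4 V ÷ 2^17 = 3.4/131072 V = 25.940 µV.
σ_q = LSB/√12 = 25.940 µV/3.4641 = 7.49 µV.

7.49 µV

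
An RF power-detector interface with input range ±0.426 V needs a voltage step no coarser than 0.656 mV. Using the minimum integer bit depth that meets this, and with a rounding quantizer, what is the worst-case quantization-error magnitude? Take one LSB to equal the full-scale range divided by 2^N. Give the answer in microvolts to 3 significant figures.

208 µV

Span: 0.426 V − (-0.426 V) = 0.852 V.
0.852 V / 0.656 mV = 1299. Since 2^10 = 1024 and 2^11 = 2048, N = 11.
One LSB is 0.852 V / 2048 = 416.02 µV.
Half an LSB is 208 µV.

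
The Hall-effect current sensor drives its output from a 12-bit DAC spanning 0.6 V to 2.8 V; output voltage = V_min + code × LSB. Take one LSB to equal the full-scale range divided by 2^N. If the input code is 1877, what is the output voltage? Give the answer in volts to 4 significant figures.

Range = 2.8 − (0.6) = 2.2 V. LSB = 2.2 V / 2^12.
V_out = V_min + code × LSB = 0.6 V + 1877 × 2.2 V / 4096
      = 0.6 V + 1.00815 V = 1.60815 V.

1.608 V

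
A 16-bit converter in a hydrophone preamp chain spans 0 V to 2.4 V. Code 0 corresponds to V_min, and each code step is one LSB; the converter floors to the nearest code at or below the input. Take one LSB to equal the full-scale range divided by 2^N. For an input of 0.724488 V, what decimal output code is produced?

19783

Range is 2.4 V. LSB = 2.4 V / 2^16 ≈ 36.62 µV.
V_in − V_min = 0.724488 − (0) = 0.724488 V.
Divide by LSB: 0.724488 × 65536/2.4 = 19783.3523.
Truncating gives code 19783.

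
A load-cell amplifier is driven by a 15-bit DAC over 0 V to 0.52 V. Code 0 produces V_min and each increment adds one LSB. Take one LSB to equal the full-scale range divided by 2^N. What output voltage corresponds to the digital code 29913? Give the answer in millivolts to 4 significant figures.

Span = 0.52 V. LSB = 0.52 V / 2^15.
Output = V_min + (29913/32768) × range = 0 + 0.912872 × 0.52 V
      = 0 V + 0.474694 V = 0.474694 V.

474.7 mV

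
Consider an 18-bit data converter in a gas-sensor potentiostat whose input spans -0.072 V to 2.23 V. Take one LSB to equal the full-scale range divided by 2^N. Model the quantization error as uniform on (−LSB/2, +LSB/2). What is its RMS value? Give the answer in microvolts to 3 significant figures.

Full-scale range = 2.23 V − (-0.072 V) = 2.302 V.
One LSB is 2.302 V / 262144 = 8.7814 µV.
V_rms = LSB/√12 = 8.7814 µV / √12 = 2.53 µV.

2.53 µV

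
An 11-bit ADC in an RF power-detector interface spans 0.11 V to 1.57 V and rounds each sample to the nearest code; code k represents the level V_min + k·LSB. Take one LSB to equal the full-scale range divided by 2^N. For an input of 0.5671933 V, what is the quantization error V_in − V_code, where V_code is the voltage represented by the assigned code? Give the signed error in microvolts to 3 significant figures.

Full-scale range = 1.57 V − (0.11 V) = 1.46 V. LSB = 1.46 V / 2^11 ≈ 0.7129 mV.
(0.5671933 − (0.11)) / LSB = 0.4571933 × 2048/1.46 = 641.3232. Nearest integer: k = 641.
V_code = V_min + k × range/2^11 = 0.11 + 641 × 1.46/2048 = 0.5669628906 V.
V_in − V_code = 0.5671933 − (0.5669628906) = +230 µV.

+230 µV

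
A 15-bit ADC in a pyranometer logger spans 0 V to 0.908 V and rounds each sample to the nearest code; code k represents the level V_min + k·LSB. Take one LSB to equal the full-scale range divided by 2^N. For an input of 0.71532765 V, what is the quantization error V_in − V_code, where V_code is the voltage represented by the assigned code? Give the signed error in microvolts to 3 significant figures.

Full-scale range = 0.908 V. LSB = 0.908 V / 2^15 ≈ 27.71 µV.
(0.71532765 − (0)) / LSB = 0.71532765 × 32768/0.908 = 25814.8199. Nearest integer: k = 25815.
Reconstructed level: 0 + 25815 × 0.908/32768 V = 0.71533264160 V.
Error = V_in − V_code = 0.71532765 − (0.71533264160) = −4.99 µV.

−4.99 µV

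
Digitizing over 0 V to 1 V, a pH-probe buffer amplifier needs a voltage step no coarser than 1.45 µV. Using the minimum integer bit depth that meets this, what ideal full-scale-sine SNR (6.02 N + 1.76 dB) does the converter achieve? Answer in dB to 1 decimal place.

Span = 1 V.
1 V / 1.45 µV = 689700. Since 2^19 = 524288 and 2^20 = 1048576, N = 20.
SNR = 6.02 × 20 + 1.76 = 122.16 dB.

122.2 dB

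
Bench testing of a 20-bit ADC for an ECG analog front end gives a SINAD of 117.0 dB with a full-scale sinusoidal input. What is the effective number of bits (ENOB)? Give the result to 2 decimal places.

19.14 bits

ENOB = (117.0 − 1.76)/6.02 = 19.1429 bits.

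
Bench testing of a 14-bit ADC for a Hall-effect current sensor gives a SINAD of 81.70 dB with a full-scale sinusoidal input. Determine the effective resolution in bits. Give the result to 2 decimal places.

13.28 bits

ENOB = (81.70 − 1.76)/6.02 = 13.2791 bits.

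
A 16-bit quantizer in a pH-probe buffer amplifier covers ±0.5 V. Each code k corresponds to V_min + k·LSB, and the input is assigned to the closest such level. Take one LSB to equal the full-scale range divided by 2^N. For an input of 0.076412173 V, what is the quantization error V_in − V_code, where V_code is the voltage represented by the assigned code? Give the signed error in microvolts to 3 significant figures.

Span: 0.5 V − (-0.5 V) = 1 V. LSB = 1 V / 2^16 ≈ 15.26 µV.
(0.076412173 − (-0.5)) / LSB = 0.576412173 × 65536/1 = 37775.7482. Nearest integer: k = 37776.
Reconstructed level: -0.5 + 37776 × 1/65536 V = 0.076416015625 V.
V_in − V_code = 0.076412173 − (0.076416015625) = −3.84 µV.

−3.84 µV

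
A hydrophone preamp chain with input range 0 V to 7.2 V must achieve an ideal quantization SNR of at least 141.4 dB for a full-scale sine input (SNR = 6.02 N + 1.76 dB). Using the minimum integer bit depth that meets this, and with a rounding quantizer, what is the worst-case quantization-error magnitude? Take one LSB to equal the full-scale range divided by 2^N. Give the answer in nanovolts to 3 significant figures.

215 nV

Full-scale range = 7.2 V.
Required N = ⌈(141.4 − 1.76)/6.02⌉ = ⌈23.196⌉ = 24.
LSB = 7.2 V / 2^24 = 429.15 nV.
Half an LSB is 215 nV.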